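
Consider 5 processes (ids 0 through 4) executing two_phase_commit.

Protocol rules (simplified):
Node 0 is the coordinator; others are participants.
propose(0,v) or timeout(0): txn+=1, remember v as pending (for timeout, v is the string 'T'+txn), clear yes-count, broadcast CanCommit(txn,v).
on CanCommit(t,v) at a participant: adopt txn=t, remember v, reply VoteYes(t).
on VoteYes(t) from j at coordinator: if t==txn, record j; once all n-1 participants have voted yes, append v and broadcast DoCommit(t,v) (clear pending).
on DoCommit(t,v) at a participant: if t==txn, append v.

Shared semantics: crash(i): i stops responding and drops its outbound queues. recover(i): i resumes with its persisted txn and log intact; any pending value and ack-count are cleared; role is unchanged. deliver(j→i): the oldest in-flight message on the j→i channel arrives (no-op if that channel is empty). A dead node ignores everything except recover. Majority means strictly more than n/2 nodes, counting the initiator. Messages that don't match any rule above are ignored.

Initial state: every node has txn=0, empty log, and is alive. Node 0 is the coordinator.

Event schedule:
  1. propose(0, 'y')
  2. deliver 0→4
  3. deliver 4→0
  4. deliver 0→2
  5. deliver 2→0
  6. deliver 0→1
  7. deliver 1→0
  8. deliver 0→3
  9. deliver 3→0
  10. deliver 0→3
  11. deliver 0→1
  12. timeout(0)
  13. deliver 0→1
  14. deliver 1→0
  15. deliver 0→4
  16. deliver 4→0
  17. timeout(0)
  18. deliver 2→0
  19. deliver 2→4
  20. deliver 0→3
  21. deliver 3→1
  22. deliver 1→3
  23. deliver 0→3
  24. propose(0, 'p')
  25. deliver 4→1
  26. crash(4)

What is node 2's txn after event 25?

1

step 1 propose(0,'y'): 0={coor,t=1,log=-}
step 2 deliver 0→4: 4={part,t=1,log=-}
step 3 deliver 4→0: —
step 4 deliver 0→2: 2={part,t=1,log=-}
step 5 deliver 2→0: —
step 6 deliver 0→1: 1={part,t=1,log=-}
step 7 deliver 1→0: —
step 8 deliver 0→3: 3={part,t=1,log=-}
step 9 deliver 3→0: 0={coor,t=1,log=y}
step 10 deliver 0→3: 3={part,t=1,log=y}
step 11 deliver 0→1: 1={part,t=1,log=y}
step 12 timeout(0): 0={coor,t=2,log=y}
step 13 deliver 0→1: 1={part,t=2,log=y}
step 14 deliver 1→0: —
step 15 deliver 0→4: 4={part,t=1,log=y}
step 16 deliver 4→0: —
step 17 timeout(0): 0={coor,t=3,log=y}
step 18 deliver 2→0: —
step 19 deliver 2→4: —
step 20 deliver 0→3: 3={part,t=2,log=y}
step 21 deliver 3→1: —
step 22 deliver 1→3: —
step 23 deliver 0→3: 3={part,t=3,log=y}
step 24 propose(0,'p'): 0={coor,t=4,log=y}
step 25 deliver 4→1: —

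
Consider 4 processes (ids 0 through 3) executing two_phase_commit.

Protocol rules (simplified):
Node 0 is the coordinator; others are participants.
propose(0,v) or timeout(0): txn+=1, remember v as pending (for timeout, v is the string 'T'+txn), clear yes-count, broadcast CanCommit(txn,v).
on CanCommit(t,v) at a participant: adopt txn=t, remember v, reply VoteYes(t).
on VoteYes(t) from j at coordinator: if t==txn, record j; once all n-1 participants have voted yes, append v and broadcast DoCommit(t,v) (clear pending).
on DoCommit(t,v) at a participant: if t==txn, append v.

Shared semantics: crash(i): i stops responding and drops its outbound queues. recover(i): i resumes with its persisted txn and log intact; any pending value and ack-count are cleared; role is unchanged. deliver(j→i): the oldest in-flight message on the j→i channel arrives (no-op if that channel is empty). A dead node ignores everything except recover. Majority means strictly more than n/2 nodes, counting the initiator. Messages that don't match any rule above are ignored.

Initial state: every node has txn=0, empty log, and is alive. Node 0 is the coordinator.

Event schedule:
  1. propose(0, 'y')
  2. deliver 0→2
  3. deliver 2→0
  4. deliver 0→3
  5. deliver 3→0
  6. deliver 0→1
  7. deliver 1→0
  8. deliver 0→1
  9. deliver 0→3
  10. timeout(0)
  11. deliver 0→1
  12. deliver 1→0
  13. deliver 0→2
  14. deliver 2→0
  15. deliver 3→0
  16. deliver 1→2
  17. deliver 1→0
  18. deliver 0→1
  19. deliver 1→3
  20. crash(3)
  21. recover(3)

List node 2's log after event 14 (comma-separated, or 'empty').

1. propose(0,'y'):  <0:coor t1 ->
2. deliver 0→2:  <2:part t1 ->
3. deliver 2→0:  nop
4. deliver 0→3:  <3:part t1 ->
5. deliver 3→0:  nop
6. deliver 0→1:  <1:part t1 ->
7. deliver 1→0:  <0:coor t1 y>
8. deliver 0→1:  <1:part t1 y>
9. deliver 0→3:  <3:part t1 y>
10. timeout(0):  <0:coor t2 y>
11. deliver 0→1:  <1:part t2 y>
12. deliver 1→0:  nop
13. deliver 0→2:  <2:part t1 y>
14. deliver 2→0:  nop

y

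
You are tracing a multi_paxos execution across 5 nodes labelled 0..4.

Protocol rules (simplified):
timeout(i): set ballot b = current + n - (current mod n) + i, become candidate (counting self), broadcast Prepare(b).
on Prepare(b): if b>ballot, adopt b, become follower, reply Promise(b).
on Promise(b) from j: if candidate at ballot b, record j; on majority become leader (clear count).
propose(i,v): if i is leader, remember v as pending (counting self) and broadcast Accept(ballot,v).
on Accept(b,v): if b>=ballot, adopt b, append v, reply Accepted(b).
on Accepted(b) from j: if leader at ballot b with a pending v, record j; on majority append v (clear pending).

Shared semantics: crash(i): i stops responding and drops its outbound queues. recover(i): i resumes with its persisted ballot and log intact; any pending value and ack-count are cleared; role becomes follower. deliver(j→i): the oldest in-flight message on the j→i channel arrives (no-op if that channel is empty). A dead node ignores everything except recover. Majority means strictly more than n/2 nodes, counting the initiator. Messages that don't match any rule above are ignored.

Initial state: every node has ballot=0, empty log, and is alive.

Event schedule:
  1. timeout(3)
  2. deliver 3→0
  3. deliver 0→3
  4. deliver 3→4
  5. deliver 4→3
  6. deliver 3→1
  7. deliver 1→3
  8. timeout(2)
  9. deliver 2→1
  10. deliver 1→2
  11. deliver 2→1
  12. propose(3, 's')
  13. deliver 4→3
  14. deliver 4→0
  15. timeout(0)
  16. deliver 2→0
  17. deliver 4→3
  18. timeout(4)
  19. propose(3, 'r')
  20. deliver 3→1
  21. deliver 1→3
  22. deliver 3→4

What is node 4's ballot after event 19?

14

after 1 — timeout(3): n3:cand/b8/[-]
after 2 — deliver 3→0: n0:foll/b8/[-]
after 3 — deliver 0→3: ·
after 4 — deliver 3→4: n4:foll/b8/[-]
after 5 — deliver 4→3: n3:lead/b8/[-]
after 6 — deliver 3→1: n1:foll/b8/[-]
after 7 — deliver 1→3: ·
after 8 — timeout(2): n2:cand/b7/[-]
after 9 — deliver 2→1: ·
after 10 — deliver 1→2: ·
after 11 — deliver 2→1: ·
after 12 — propose(3,'s'): ·
after 13 — deliver 4→3: ·
after 14 — deliver 4→0: ·
after 15 — timeout(0): n0:cand/b10/[-]
after 16 — deliver 2→0: ·
after 17 — deliver 4→3: ·
after 18 — timeout(4): n4:cand/b14/[-]
after 19 — propose(3,'r'): ·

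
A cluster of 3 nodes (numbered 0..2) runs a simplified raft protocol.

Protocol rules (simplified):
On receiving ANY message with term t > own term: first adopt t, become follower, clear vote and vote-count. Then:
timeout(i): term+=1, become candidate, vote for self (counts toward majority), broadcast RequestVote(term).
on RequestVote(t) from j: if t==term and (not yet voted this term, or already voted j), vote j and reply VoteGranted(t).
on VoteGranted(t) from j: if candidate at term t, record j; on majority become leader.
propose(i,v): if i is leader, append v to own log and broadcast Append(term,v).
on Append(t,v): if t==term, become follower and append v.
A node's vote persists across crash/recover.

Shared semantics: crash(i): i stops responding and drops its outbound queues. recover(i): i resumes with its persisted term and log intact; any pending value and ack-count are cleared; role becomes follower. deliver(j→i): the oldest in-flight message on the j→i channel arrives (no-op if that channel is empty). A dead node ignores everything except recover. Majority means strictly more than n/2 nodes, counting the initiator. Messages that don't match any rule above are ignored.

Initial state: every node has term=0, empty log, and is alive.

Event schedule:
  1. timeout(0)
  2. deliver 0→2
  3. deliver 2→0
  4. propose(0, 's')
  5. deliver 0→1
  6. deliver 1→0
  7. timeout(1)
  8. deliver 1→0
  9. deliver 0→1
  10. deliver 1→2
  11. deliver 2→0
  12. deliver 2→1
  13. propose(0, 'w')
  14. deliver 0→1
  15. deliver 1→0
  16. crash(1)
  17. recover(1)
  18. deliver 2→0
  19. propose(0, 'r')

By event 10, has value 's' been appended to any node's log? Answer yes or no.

e1 timeout(0): 0[cand,t=1,-]
e2 deliver 0→2: 2[foll,t=1,-]
e3 deliver 2→0: 0[lead,t=1,-]
e4 propose(0,'s'): 0[lead,t=1,s]
e5 deliver 0→1: 1[foll,t=1,-]
e6 deliver 1→0: ·
e7 timeout(1): 1[cand,t=2,-]
e8 deliver 1→0: 0[foll,t=2,s]
e9 deliver 0→1: ·
e10 deliver 1→2: 2[foll,t=2,-]

yes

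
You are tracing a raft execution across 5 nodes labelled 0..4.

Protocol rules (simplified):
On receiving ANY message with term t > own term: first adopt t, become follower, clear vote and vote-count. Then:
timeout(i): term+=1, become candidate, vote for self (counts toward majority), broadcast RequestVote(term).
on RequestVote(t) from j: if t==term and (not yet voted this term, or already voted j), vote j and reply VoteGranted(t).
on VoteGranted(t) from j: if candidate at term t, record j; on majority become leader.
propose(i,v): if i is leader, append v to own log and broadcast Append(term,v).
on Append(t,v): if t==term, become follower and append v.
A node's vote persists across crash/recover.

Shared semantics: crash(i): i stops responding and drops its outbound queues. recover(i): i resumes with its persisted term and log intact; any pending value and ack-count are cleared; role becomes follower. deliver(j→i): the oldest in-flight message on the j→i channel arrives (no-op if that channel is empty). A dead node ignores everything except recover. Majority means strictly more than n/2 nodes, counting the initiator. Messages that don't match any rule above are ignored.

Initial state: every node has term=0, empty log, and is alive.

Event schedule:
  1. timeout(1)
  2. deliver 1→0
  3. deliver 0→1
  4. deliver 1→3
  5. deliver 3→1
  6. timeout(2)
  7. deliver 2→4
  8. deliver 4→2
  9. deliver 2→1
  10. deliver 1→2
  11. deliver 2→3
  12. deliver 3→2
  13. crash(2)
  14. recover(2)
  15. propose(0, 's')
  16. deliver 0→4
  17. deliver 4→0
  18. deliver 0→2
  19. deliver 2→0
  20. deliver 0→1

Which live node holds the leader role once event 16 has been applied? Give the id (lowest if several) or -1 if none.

after 1 — timeout(1): n1:cand/t1/[-]
after 2 — deliver 1→0: n0:foll/t1/[-]
after 3 — deliver 0→1: ·
after 4 — deliver 1→3: n3:foll/t1/[-]
after 5 — deliver 3→1: n1:lead/t1/[-]
after 6 — timeout(2): n2:cand/t1/[-]
after 7 — deliver 2→4: n4:foll/t1/[-]
after 8 — deliver 4→2: ·
after 9 — deliver 2→1: ·
after 10 — deliver 1→2: ·
after 11 — deliver 2→3: ·
after 12 — deliver 3→2: ·
after 13 — crash(2): n2:✗cand/t1/[-]
after 14 — recover(2): n2:foll/t1/[-]
after 15 — propose(0,'s'): ·
after 16 — deliver 0→4: ·

1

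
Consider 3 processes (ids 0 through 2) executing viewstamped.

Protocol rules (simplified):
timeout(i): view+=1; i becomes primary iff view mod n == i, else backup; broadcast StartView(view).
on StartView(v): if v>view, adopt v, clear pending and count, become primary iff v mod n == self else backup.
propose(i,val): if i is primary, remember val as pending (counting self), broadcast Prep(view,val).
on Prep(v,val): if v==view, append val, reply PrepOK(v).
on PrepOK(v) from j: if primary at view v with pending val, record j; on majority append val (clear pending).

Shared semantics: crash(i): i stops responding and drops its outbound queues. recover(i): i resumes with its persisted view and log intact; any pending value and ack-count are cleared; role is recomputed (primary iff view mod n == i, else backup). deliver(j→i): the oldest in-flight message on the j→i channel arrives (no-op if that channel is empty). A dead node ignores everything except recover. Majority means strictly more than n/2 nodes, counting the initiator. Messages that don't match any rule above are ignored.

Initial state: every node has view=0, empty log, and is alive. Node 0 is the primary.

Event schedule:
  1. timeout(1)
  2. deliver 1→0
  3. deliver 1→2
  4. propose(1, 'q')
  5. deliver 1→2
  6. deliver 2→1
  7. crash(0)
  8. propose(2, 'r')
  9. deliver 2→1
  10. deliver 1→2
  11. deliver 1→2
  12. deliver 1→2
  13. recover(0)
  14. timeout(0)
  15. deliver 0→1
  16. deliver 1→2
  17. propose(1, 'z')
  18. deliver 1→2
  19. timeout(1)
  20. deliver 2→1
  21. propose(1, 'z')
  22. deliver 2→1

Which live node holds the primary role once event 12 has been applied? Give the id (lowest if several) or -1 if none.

1

1. timeout(1):  <1:prim v1 ->
2. deliver 1→0:  <0:back v1 ->
3. deliver 1→2:  <2:back v1 ->
4. propose(1,'q'):  nop
5. deliver 1→2:  <2:back v1 q>
6. deliver 2→1:  <1:prim v1 q>
7. crash(0):  <0:✗back v1 ->
8. propose(2,'r'):  nop
9. deliver 2→1:  nop
10. deliver 1→2:  nop
11. deliver 1→2:  nop
12. deliver 1→2:  nop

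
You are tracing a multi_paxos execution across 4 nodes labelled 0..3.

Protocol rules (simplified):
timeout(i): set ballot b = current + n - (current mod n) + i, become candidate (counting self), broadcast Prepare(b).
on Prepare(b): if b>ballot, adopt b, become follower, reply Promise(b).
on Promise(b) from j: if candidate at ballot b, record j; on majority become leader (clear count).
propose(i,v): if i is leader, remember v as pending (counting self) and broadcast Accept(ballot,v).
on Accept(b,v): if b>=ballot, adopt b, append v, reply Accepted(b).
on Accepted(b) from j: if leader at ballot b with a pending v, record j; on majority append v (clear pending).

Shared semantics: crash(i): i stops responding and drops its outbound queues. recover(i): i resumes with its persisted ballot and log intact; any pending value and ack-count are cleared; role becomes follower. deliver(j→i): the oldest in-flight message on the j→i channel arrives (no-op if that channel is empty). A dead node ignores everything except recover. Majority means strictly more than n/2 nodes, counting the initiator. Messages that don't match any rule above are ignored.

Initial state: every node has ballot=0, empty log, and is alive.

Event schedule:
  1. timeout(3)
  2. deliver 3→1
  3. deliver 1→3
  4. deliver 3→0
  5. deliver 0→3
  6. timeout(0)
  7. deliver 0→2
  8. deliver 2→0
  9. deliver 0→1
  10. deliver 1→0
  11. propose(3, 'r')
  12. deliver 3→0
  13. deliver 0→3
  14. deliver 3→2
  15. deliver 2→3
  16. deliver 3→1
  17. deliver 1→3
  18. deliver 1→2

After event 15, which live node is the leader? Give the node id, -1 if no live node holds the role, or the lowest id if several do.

after 1 — timeout(3): n3:cand/b7/[-]
after 2 — deliver 3→1: n1:foll/b7/[-]
after 3 — deliver 1→3: ·
after 4 — deliver 3→0: n0:foll/b7/[-]
after 5 — deliver 0→3: n3:lead/b7/[-]
after 6 — timeout(0): n0:cand/b8/[-]
after 7 — deliver 0→2: n2:foll/b8/[-]
after 8 — deliver 2→0: ·
after 9 — deliver 0→1: n1:foll/b8/[-]
after 10 — deliver 1→0: n0:lead/b8/[-]
after 11 — propose(3,'r'): ·
after 12 — deliver 3→0: ·
after 13 — deliver 0→3: n3:foll/b8/[-]
after 14 — deliver 3→2: ·
after 15 — deliver 2→3: ·

0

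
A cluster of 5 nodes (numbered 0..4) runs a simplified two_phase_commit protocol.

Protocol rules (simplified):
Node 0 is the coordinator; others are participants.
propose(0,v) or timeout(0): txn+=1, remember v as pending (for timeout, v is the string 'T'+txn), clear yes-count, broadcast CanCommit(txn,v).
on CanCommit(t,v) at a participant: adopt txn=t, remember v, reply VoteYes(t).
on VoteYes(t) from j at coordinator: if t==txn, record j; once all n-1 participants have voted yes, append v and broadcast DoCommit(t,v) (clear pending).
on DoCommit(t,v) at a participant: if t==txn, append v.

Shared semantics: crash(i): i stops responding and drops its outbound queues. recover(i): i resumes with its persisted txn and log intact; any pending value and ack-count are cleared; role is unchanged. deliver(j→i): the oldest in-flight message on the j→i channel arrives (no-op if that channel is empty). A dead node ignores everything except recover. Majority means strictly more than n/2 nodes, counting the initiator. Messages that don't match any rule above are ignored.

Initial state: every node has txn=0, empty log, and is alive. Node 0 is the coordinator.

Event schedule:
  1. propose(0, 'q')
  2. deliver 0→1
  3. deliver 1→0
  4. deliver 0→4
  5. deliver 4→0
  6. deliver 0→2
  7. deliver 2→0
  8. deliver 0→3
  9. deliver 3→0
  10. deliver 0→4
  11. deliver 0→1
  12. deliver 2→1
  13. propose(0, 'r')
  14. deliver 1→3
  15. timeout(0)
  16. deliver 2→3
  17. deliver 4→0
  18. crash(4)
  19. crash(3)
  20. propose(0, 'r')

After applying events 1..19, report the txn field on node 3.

[1] propose(0,'q') → N0(coor t1 [-])
[2] deliver 0→1 → N1(part t1 [-])
[3] deliver 1→0 → ∅
[4] deliver 0→4 → N4(part t1 [-])
[5] deliver 4→0 → ∅
[6] deliver 0→2 → N2(part t1 [-])
[7] deliver 2→0 → ∅
[8] deliver 0→3 → N3(part t1 [-])
[9] deliver 3→0 → N0(coor t1 [q])
[10] deliver 0→4 → N4(part t1 [q])
[11] deliver 0→1 → N1(part t1 [q])
[12] deliver 2→1 → ∅
[13] propose(0,'r') → N0(coor t2 [q])
[14] deliver 1→3 → ∅
[15] timeout(0) → N0(coor t3 [q])
[16] deliver 2→3 → ∅
[17] deliver 4→0 → ∅
[18] crash(4) → N4(✗part t1 [q])
[19] crash(3) → N3(✗part t1 [-])

1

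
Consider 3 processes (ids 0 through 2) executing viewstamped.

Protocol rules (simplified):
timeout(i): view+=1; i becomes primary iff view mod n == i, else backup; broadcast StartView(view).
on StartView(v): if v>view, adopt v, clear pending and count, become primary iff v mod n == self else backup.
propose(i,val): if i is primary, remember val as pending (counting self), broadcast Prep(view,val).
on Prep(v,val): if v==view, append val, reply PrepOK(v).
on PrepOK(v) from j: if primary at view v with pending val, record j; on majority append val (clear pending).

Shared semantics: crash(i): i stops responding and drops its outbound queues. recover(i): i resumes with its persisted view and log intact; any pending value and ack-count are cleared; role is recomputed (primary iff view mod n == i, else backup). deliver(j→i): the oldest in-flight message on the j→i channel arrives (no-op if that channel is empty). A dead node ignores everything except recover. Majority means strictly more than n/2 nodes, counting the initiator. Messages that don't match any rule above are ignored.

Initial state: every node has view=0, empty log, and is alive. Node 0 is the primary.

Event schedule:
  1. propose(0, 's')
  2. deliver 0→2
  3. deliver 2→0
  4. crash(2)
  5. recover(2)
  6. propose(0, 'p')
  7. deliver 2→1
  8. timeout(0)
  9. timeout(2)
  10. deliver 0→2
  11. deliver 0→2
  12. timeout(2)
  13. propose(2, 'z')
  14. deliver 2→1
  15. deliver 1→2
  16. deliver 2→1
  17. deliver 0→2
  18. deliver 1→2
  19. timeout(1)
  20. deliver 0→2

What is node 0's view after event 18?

1

step 1 propose(0,'s'): —
step 2 deliver 0→2: 2={back,v=0,log=s}
step 3 deliver 2→0: 0={prim,v=0,log=s}
step 4 crash(2): 2={✗back,v=0,log=s}
step 5 recover(2): 2={back,v=0,log=s}
step 6 propose(0,'p'): —
step 7 deliver 2→1: —
step 8 timeout(0): 0={back,v=1,log=s}
step 9 timeout(2): 2={back,v=1,log=s}
step 10 deliver 0→2: —
step 11 deliver 0→2: —
step 12 timeout(2): 2={prim,v=2,log=s}
step 13 propose(2,'z'): —
step 14 deliver 2→1: 1={prim,v=1,log=-}
step 15 deliver 1→2: —
step 16 deliver 2→1: 1={back,v=2,log=-}
step 17 deliver 0→2: —
step 18 deliver 1→2: —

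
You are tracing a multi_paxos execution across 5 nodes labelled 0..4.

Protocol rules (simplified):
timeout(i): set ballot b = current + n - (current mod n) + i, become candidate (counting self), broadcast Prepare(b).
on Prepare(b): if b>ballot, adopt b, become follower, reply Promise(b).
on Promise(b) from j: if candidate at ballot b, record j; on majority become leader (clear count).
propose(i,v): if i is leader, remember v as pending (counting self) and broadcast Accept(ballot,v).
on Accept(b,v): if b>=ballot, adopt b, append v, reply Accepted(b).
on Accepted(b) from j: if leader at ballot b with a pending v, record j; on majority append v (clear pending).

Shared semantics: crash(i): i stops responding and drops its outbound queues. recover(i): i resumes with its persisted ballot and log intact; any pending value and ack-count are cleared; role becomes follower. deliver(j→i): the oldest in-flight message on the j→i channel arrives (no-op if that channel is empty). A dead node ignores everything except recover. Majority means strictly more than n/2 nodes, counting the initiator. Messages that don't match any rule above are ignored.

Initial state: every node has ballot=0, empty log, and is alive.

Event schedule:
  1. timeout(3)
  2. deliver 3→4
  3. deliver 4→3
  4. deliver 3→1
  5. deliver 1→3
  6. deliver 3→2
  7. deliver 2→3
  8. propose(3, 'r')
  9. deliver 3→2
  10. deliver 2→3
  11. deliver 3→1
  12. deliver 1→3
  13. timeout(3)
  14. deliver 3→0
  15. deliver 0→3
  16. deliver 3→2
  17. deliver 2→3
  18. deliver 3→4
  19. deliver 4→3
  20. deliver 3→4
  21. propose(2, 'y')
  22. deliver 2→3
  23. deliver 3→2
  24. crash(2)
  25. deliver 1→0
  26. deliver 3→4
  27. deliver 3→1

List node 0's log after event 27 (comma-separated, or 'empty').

1. timeout(3):  <3:cand b8 ->
2. deliver 3→4:  <4:foll b8 ->
3. deliver 4→3:  nop
4. deliver 3→1:  <1:foll b8 ->
5. deliver 1→3:  <3:lead b8 ->
6. deliver 3→2:  <2:foll b8 ->
7. deliver 2→3:  nop
8. propose(3,'r'):  nop
9. deliver 3→2:  <2:foll b8 r>
10. deliver 2→3:  nop
11. deliver 3→1:  <1:foll b8 r>
12. deliver 1→3:  <3:lead b8 r>
13. timeout(3):  <3:cand b13 r>
14. deliver 3→0:  <0:foll b8 ->
15. deliver 0→3:  nop
16. deliver 3→2:  <2:foll b13 r>
17. deliver 2→3:  nop
18. deliver 3→4:  <4:foll b8 r>
19. deliver 4→3:  nop
20. deliver 3→4:  <4:foll b13 r>
21. propose(2,'y'):  nop
22. deliver 2→3:  nop
23. deliver 3→2:  nop
24. crash(2):  <2:✗foll b13 r>
25. deliver 1→0:  nop
26. deliver 3→4:  nop
27. deliver 3→1:  <1:foll b13 r>

empty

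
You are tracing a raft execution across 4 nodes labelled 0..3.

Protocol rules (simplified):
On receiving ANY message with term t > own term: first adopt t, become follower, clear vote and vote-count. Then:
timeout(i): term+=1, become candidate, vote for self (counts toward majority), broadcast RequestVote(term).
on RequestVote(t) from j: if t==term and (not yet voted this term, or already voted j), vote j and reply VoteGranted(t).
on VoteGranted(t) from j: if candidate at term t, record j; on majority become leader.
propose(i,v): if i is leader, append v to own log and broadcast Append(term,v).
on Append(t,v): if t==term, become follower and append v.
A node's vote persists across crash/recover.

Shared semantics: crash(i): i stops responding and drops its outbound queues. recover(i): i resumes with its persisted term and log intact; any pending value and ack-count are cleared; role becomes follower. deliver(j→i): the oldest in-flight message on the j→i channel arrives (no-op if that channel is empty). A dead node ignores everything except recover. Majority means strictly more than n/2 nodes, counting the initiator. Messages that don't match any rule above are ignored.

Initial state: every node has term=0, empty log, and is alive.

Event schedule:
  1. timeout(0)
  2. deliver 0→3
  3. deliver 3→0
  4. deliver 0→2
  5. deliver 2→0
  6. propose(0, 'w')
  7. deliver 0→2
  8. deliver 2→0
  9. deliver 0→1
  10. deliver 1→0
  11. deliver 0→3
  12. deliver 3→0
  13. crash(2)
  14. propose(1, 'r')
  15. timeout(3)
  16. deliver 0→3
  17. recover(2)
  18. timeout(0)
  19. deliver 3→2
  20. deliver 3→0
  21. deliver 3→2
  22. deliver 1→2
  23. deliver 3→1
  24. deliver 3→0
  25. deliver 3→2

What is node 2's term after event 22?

2

[1] timeout(0) → N0(cand t1 [-])
[2] deliver 0→3 → N3(foll t1 [-])
[3] deliver 3→0 → ∅
[4] deliver 0→2 → N2(foll t1 [-])
[5] deliver 2→0 → N0(lead t1 [-])
[6] propose(0,'w') → N0(lead t1 [w])
[7] deliver 0→2 → N2(foll t1 [w])
[8] deliver 2→0 → ∅
[9] deliver 0→1 → N1(foll t1 [-])
[10] deliver 1→0 → ∅
[11] deliver 0→3 → N3(foll t1 [w])
[12] deliver 3→0 → ∅
[13] crash(2) → N2(✗foll t1 [w])
[14] propose(1,'r') → ∅
[15] timeout(3) → N3(cand t2 [w])
[16] deliver 0→3 → ∅
[17] recover(2) → N2(foll t1 [w])
[18] timeout(0) → N0(cand t2 [w])
[19] deliver 3→2 → N2(foll t2 [w])
[20] deliver 3→0 → ∅
[21] deliver 3→2 → ∅
[22] deliver 1→2 → ∅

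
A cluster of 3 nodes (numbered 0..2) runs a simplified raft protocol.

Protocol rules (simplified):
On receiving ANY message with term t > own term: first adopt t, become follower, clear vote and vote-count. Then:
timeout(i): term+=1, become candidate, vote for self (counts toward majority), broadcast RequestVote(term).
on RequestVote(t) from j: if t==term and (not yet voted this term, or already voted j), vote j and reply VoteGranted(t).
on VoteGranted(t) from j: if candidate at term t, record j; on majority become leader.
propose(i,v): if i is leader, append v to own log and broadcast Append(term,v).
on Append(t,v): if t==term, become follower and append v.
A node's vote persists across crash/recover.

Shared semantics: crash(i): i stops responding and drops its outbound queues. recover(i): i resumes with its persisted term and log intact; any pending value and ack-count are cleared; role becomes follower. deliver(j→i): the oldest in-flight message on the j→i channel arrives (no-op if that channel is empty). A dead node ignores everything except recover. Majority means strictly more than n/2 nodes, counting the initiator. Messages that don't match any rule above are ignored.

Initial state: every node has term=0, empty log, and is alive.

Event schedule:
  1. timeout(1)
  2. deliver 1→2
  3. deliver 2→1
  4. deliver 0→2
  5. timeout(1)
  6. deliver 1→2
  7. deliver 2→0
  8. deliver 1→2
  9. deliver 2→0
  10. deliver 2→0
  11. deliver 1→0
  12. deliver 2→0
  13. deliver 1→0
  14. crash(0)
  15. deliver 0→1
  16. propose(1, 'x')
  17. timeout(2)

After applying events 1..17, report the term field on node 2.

3

1. timeout(1):  <1:cand t1 ->
2. deliver 1→2:  <2:foll t1 ->
3. deliver 2→1:  <1:lead t1 ->
4. deliver 0→2:  nop
5. timeout(1):  <1:cand t2 ->
6. deliver 1→2:  <2:foll t2 ->
7. deliver 2→0:  nop
8. deliver 1→2:  nop
9. deliver 2→0:  nop
10. deliver 2→0:  nop
11. deliver 1→0:  <0:foll t1 ->
12. deliver 2→0:  nop
13. deliver 1→0:  <0:foll t2 ->
14. crash(0):  <0:✗foll t2 ->
15. deliver 0→1:  nop
16. propose(1,'x'):  nop
17. timeout(2):  <2:cand t3 ->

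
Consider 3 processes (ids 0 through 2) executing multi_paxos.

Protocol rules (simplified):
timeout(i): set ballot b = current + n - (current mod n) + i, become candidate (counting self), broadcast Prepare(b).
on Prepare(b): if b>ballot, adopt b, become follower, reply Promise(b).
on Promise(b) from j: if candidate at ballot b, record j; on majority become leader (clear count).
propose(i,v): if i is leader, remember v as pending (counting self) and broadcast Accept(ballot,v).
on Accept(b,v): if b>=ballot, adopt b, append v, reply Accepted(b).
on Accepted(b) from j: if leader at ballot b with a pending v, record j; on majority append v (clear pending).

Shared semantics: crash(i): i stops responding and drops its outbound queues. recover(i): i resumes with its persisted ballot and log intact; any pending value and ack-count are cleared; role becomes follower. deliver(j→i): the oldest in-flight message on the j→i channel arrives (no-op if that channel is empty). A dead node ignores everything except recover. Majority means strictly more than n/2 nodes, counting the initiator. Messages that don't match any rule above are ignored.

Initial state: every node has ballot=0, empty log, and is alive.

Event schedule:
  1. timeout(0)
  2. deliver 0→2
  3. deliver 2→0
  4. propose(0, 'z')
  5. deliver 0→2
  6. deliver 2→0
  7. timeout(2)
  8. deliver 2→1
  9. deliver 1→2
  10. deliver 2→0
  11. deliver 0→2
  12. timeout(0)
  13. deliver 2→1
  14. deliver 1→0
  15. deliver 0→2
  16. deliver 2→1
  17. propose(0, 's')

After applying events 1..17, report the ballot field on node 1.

8

[1] timeout(0) → N0(cand b3 [-])
[2] deliver 0→2 → N2(foll b3 [-])
[3] deliver 2→0 → N0(lead b3 [-])
[4] propose(0,'z') → ∅
[5] deliver 0→2 → N2(foll b3 [z])
[6] deliver 2→0 → N0(lead b3 [z])
[7] timeout(2) → N2(cand b8 [z])
[8] deliver 2→1 → N1(foll b8 [-])
[9] deliver 1→2 → N2(lead b8 [z])
[10] deliver 2→0 → N0(foll b8 [z])
[11] deliver 0→2 → ∅
[12] timeout(0) → N0(cand b9 [z])
[13] deliver 2→1 → ∅
[14] deliver 1→0 → ∅
[15] deliver 0→2 → N2(foll b9 [z])
[16] deliver 2→1 → ∅
[17] propose(0,'s') → ∅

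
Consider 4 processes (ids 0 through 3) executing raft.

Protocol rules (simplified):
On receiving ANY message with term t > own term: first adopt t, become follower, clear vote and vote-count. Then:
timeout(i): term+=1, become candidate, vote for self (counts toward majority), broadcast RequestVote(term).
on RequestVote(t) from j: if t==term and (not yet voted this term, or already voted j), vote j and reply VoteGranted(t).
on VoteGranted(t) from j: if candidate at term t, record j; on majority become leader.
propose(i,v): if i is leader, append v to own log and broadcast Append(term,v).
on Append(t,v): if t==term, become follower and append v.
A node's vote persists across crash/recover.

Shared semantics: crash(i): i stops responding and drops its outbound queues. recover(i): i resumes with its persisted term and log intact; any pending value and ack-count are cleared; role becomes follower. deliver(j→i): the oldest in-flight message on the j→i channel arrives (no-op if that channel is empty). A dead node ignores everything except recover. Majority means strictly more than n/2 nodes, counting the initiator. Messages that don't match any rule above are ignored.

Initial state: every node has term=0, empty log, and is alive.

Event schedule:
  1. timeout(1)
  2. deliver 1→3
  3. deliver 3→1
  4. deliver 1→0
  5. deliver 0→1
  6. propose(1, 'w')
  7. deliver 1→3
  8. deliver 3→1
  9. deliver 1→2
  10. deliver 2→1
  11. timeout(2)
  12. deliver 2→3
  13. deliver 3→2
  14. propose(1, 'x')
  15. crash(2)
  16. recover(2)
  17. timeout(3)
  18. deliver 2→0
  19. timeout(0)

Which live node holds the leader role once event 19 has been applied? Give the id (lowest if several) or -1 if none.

step 1 timeout(1): 1={cand,t=1,log=-}
step 2 deliver 1→3: 3={foll,t=1,log=-}
step 3 deliver 3→1: —
step 4 deliver 1→0: 0={foll,t=1,log=-}
step 5 deliver 0→1: 1={lead,t=1,log=-}
step 6 propose(1,'w'): 1={lead,t=1,log=w}
step 7 deliver 1→3: 3={foll,t=1,log=w}
step 8 deliver 3→1: —
step 9 deliver 1→2: 2={foll,t=1,log=-}
step 10 deliver 2→1: —
step 11 timeout(2): 2={cand,t=2,log=-}
step 12 deliver 2→3: 3={foll,t=2,log=w}
step 13 deliver 3→2: —
step 14 propose(1,'x'): 1={lead,t=1,log=w,x}
step 15 crash(2): 2={✗cand,t=2,log=-}
step 16 recover(2): 2={foll,t=2,log=-}
step 17 timeout(3): 3={cand,t=3,log=w}
step 18 deliver 2→0: —
step 19 timeout(0): 0={cand,t=2,log=-}

1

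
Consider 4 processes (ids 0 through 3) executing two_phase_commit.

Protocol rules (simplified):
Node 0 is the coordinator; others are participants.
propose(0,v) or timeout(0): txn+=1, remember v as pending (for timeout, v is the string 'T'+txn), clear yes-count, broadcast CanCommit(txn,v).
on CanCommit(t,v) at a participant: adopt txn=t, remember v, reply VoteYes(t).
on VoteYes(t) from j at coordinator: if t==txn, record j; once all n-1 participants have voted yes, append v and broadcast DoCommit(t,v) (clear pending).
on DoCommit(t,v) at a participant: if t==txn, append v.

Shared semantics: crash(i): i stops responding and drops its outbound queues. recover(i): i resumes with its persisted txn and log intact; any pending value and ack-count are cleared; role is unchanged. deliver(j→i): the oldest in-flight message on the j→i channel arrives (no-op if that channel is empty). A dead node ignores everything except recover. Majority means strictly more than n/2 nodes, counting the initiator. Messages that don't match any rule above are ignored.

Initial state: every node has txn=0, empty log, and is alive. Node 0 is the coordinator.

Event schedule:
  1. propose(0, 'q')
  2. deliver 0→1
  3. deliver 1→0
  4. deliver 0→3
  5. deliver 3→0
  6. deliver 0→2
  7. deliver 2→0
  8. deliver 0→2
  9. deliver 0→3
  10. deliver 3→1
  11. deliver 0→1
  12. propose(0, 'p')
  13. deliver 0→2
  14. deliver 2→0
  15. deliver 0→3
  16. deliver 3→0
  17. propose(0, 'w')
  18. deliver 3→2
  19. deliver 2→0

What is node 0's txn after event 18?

[1] propose(0,'q') → N0(coor t1 [-])
[2] deliver 0→1 → N1(part t1 [-])
[3] deliver 1→0 → ∅
[4] deliver 0→3 → N3(part t1 [-])
[5] deliver 3→0 → ∅
[6] deliver 0→2 → N2(part t1 [-])
[7] deliver 2→0 → N0(coor t1 [q])
[8] deliver 0→2 → N2(part t1 [q])
[9] deliver 0→3 → N3(part t1 [q])
[10] deliver 3→1 → ∅
[11] deliver 0→1 → N1(part t1 [q])
[12] propose(0,'p') → N0(coor t2 [q])
[13] deliver 0→2 → N2(part t2 [q])
[14] deliver 2→0 → ∅
[15] deliver 0→3 → N3(part t2 [q])
[16] deliver 3→0 → ∅
[17] propose(0,'w') → N0(coor t3 [q])
[18] deliver 3→2 → ∅

3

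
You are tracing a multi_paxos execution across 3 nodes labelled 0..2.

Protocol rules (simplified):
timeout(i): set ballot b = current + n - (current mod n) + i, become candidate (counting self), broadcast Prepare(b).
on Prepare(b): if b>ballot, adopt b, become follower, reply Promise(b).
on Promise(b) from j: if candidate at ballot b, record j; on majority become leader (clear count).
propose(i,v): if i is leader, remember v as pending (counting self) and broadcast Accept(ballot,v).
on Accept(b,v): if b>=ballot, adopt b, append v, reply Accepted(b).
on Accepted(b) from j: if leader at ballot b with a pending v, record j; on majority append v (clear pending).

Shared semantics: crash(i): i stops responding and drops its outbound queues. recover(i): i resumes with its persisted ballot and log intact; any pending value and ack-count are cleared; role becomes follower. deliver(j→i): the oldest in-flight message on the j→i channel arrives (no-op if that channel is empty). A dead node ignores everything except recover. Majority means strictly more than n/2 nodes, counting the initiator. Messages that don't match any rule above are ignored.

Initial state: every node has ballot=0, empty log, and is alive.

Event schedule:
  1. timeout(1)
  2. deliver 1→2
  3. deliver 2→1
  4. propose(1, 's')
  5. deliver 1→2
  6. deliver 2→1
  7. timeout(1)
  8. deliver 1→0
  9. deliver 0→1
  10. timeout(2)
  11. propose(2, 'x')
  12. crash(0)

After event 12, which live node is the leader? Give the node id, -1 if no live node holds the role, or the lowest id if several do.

after 1 — timeout(1): n1:cand/b4/[-]
after 2 — deliver 1→2: n2:foll/b4/[-]
after 3 — deliver 2→1: n1:lead/b4/[-]
after 4 — propose(1,'s'): ·
after 5 — deliver 1→2: n2:foll/b4/[s]
after 6 — deliver 2→1: n1:lead/b4/[s]
after 7 — timeout(1): n1:cand/b7/[s]
after 8 — deliver 1→0: n0:foll/b4/[-]
after 9 — deliver 0→1: ·
after 10 — timeout(2): n2:cand/b8/[s]
after 11 — propose(2,'x'): ·
after 12 — crash(0): n0:✗foll/b4/[-]

-1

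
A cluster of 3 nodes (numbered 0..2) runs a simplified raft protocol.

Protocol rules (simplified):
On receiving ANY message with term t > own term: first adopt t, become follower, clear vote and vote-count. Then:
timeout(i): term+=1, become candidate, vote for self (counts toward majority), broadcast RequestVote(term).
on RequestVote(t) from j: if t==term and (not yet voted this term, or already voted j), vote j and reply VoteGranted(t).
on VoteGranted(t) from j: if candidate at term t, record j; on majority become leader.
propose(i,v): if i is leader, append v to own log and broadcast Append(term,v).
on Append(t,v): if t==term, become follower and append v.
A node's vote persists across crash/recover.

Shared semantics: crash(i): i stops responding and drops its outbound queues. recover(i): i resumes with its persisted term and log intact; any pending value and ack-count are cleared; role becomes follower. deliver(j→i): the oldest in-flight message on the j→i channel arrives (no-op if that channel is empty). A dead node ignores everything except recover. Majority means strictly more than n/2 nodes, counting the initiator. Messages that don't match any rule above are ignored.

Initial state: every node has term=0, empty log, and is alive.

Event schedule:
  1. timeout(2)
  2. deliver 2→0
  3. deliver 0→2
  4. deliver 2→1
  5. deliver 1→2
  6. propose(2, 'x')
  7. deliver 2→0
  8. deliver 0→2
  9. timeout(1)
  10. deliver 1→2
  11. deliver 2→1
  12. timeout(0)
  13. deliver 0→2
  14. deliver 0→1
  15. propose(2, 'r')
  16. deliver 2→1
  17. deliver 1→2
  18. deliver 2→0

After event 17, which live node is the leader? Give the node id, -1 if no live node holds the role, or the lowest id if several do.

step 1 timeout(2): 2={cand,t=1,log=-}
step 2 deliver 2→0: 0={foll,t=1,log=-}
step 3 deliver 0→2: 2={lead,t=1,log=-}
step 4 deliver 2→1: 1={foll,t=1,log=-}
step 5 deliver 1→2: —
step 6 propose(2,'x'): 2={lead,t=1,log=x}
step 7 deliver 2→0: 0={foll,t=1,log=x}
step 8 deliver 0→2: —
step 9 timeout(1): 1={cand,t=2,log=-}
step 10 deliver 1→2: 2={foll,t=2,log=x}
step 11 deliver 2→1: —
step 12 timeout(0): 0={cand,t=2,log=x}
step 13 deliver 0→2: —
step 14 deliver 0→1: —
step 15 propose(2,'r'): —
step 16 deliver 2→1: 1={lead,t=2,log=-}
step 17 deliver 1→2: —

1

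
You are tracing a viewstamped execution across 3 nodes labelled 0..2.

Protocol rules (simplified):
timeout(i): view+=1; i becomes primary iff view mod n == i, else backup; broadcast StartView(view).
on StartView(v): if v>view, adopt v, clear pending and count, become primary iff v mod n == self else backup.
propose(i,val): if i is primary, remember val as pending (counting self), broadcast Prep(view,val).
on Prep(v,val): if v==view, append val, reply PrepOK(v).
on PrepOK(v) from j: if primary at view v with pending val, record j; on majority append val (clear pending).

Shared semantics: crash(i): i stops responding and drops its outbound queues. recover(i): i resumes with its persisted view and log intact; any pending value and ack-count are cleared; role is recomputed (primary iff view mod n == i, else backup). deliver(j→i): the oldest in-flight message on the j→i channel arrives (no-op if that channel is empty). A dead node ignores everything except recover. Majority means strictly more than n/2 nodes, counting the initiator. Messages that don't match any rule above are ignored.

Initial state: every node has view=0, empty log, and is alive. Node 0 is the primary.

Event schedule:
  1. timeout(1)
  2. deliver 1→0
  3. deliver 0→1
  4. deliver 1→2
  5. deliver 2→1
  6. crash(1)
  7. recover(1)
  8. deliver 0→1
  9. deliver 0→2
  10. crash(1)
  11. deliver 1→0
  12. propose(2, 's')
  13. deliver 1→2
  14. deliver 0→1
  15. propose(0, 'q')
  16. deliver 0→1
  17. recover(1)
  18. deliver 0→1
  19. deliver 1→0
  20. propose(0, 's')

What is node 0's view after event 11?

1

[1] timeout(1) → N1(prim v1 [-])
[2] deliver 1→0 → N0(back v1 [-])
[3] deliver 0→1 → ∅
[4] deliver 1→2 → N2(back v1 [-])
[5] deliver 2→1 → ∅
[6] crash(1) → N1(✗prim v1 [-])
[7] recover(1) → N1(prim v1 [-])
[8] deliver 0→1 → ∅
[9] deliver 0→2 → ∅
[10] crash(1) → N1(✗prim v1 [-])
[11] deliver 1→0 → ∅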